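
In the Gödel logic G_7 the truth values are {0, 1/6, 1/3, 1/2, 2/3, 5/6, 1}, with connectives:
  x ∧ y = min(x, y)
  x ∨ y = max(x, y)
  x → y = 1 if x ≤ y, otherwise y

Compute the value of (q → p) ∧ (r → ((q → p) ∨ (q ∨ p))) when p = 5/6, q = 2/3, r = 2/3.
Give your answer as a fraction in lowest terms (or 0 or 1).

1

q → p = 2/3 → 5/6 = 1
q → p = 2/3 → 5/6 = 1
q ∨ p = 2/3 ∨ 5/6 = 5/6
(q → p) ∨ (q ∨ p) = 1 ∨ 5/6 = 1
r → ((q → p) ∨ (q ∨ p)) = 2/3 → 1 = 1
(q → p) ∧ (r → ((q → p) ∨ (q ∨ p))) = 1 ∧ 1 = 1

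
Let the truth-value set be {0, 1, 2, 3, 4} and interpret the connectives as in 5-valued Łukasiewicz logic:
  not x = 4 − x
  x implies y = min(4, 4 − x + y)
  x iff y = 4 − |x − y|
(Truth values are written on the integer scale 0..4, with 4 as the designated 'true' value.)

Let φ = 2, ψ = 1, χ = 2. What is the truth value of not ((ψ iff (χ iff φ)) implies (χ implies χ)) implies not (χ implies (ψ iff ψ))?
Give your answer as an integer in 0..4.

4

χ iff φ = 2 iff 2 = 4
ψ iff (χ iff φ) = 1 iff 4 = 1
χ implies χ = 2 implies 2 = 4
(ψ iff (χ iff φ)) implies (χ implies χ) = 1 implies 4 = 4
not ((ψ iff (χ iff φ)) implies (χ implies χ)) = not 4 = 0
ψ iff ψ = 1 iff 1 = 4
χ implies (ψ iff ψ) = 2 implies 4 = 4
not (χ implies (ψ iff ψ)) = not 4 = 0
not ((ψ iff (χ iff φ)) implies (χ implies χ)) implies not (χ implies (ψ iff ψ)) = 0 implies 0 = 4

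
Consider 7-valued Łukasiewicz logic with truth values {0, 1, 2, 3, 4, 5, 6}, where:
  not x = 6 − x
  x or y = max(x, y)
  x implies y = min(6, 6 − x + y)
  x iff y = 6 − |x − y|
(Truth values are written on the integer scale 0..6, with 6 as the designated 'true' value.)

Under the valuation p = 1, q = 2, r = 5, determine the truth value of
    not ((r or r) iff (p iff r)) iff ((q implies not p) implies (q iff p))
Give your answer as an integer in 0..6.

4

r or r = 5 or 5 = 5
p iff r = 1 iff 5 = 2
(r or r) iff (p iff r) = 5 iff 2 = 3
not ((r or r) iff (p iff r)) = not 3 = 3
not p = not 1 = 5
q implies not p = 2 implies 5 = 6
q iff p = 2 iff 1 = 5
(q implies not p) implies (q iff p) = 6 implies 5 = 5
not ((r or r) iff (p iff r)) iff ((q implies not p) implies (q iff p)) = 3 iff 5 = 4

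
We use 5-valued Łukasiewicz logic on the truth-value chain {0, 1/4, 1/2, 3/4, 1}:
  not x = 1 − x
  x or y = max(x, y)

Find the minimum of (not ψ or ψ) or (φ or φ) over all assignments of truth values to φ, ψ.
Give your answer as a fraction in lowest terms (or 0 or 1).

Take φ = 0, ψ = 1/2:
not ψ = not 1/2 = 1/2
not ψ or ψ = 1/2 or 1/2 = 1/2
φ or φ = 0 or 0 = 0
(not ψ or ψ) or (φ or φ) = 1/2 or 0 = 1/2
No assignment yields a value below 1/2, so this is the minimum.

1/2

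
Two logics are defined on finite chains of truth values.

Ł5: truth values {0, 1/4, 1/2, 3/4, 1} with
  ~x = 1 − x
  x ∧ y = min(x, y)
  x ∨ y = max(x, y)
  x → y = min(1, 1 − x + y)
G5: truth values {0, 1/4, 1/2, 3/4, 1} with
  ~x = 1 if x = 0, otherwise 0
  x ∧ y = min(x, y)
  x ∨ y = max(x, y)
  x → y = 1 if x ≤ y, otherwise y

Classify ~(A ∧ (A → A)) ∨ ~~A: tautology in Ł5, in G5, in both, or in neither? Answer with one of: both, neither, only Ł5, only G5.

In Ł5: at A = 1/4 the value is 3/4 — not a tautology.
In G5: every assignment gives 1 — tautology.

only G5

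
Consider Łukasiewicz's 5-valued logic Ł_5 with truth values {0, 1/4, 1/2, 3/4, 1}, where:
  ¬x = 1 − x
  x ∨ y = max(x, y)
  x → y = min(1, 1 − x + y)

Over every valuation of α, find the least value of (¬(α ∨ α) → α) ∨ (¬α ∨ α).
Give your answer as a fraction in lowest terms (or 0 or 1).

Take α = 1/4:
α ∨ α = 1/4 ∨ 1/4 = 1/4
¬(α ∨ α) = ¬1/4 = 3/4
¬(α ∨ α) → α = 3/4 → 1/4 = 1/2
¬α = ¬1/4 = 3/4
¬α ∨ α = 3/4 ∨ 1/4 = 3/4
(¬(α ∨ α) → α) ∨ (¬α ∨ α) = 1/2 ∨ 3/4 = 3/4
No assignment yields a value below 3/4, so this is the minimum.

3/4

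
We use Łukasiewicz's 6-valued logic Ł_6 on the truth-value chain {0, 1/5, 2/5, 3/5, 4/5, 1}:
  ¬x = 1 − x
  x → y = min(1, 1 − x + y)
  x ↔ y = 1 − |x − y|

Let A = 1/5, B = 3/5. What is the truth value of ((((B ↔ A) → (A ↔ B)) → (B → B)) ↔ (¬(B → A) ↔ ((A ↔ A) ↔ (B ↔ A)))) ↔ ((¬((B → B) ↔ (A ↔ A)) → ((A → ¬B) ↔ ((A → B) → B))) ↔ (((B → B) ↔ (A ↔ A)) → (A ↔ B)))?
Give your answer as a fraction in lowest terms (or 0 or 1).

B ↔ A = 3/5 ↔ 1/5 = 3/5
A ↔ B = 1/5 ↔ 3/5 = 3/5
(B ↔ A) → (A ↔ B) = 3/5 → 3/5 = 1
B → B = 3/5 → 3/5 = 1
((B ↔ A) → (A ↔ B)) → (B → B) = 1 → 1 = 1
B → A = 3/5 → 1/5 = 3/5
¬(B → A) = ¬3/5 = 2/5
A ↔ A = 1/5 ↔ 1/5 = 1
B ↔ A = 3/5 ↔ 1/5 = 3/5
(A ↔ A) ↔ (B ↔ A) = 1 ↔ 3/5 = 3/5
¬(B → A) ↔ ((A ↔ A) ↔ (B ↔ A)) = 2/5 ↔ 3/5 = 4/5
(((B ↔ A) → (A ↔ B)) → (B → B)) ↔ (¬(B → A) ↔ ((A ↔ A) ↔ (B ↔ A))) = 1 ↔ 4/5 = 4/5
B → B = 3/5 → 3/5 = 1
A ↔ A = 1/5 ↔ 1/5 = 1
(B → B) ↔ (A ↔ A) = 1 ↔ 1 = 1
¬((B → B) ↔ (A ↔ A)) = ¬1 = 0
¬B = ¬3/5 = 2/5
A → ¬B = 1/5 → 2/5 = 1
A → B = 1/5 → 3/5 = 1
(A → B) → B = 1 → 3/5 = 3/5
(A → ¬B) ↔ ((A → B) → B) = 1 ↔ 3/5 = 3/5
¬((B → B) ↔ (A ↔ A)) → ((A → ¬B) ↔ ((A → B) → B)) = 0 → 3/5 = 1
B → B = 3/5 → 3/5 = 1
A ↔ A = 1/5 ↔ 1/5 = 1
(B → B) ↔ (A ↔ A) = 1 ↔ 1 = 1
A ↔ B = 1/5 ↔ 3/5 = 3/5
((B → B) ↔ (A ↔ A)) → (A ↔ B) = 1 → 3/5 = 3/5
(¬((B → B) ↔ (A ↔ A)) → ((A → ¬B) ↔ ((A → B) → B))) ↔ (((B → B) ↔ (A ↔ A)) → (A ↔ B)) = 1 ↔ 3/5 = 3/5
((((B ↔ A) → (A ↔ B)) → (B → B)) ↔ (¬(B → A) ↔ ((A ↔ A) ↔ (B ↔ A)))) ↔ ((¬((B → B) ↔ (A ↔ A)) → ((A → ¬B) ↔ ((A → B) → B))) ↔ (((B → B) ↔ (A ↔ A)) → (A ↔ B))) = 4/5 ↔ 3/5 = 4/5

4/5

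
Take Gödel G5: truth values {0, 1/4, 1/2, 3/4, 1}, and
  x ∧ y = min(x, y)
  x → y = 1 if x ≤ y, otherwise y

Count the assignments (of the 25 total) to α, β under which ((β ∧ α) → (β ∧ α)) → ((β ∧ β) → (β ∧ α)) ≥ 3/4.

value 1: 15 assignments (counts)
value 3/4: 1 assignment (counts)
value 1/2: 2 assignments
value 1/4: 3 assignments
value 0: 4 assignments
So 16 of the 25 assignments meet the threshold.

16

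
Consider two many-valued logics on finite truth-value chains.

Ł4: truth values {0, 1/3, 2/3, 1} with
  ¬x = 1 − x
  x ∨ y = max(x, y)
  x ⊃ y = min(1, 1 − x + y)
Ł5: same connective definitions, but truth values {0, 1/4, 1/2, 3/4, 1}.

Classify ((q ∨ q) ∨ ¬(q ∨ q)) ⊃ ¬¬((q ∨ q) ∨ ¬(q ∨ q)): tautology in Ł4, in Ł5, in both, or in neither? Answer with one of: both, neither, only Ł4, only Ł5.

In Ł4: every assignment gives 1 — tautology.
In Ł5: every assignment gives 1 — tautology.

both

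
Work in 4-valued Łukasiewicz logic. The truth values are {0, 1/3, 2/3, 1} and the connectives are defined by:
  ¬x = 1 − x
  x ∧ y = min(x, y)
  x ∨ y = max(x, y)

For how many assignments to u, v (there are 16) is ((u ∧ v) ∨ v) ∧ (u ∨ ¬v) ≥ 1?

1

u = 0, v = 0 ↦ 0  <
u = 0, v = 1/3 ↦ 1/3  <
u = 0, v = 2/3 ↦ 1/3  <
u = 0, v = 1 ↦ 0  <
u = 1/3, v = 0 ↦ 0  <
u = 1/3, v = 1/3 ↦ 1/3  <
u = 1/3, v = 2/3 ↦ 1/3  <
u = 1/3, v = 1 ↦ 1/3  <
u = 2/3, v = 0 ↦ 0  <
u = 2/3, v = 1/3 ↦ 1/3  <
u = 2/3, v = 2/3 ↦ 2/3  <
u = 2/3, v = 1 ↦ 2/3  <
u = 1, v = 0 ↦ 0  <
u = 1, v = 1/3 ↦ 1/3  <
u = 1, v = 2/3 ↦ 2/3  <
u = 1, v = 1 ↦ 1  ≥
So 1 of the 16 assignments meets the threshold.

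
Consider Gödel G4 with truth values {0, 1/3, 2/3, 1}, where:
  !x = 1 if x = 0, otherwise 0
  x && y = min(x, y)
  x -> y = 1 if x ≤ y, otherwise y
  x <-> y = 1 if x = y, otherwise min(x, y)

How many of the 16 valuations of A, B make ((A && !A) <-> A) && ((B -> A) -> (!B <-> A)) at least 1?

3

A = 0, B = 0 ↦ 0  <
A = 0, B = 1/3 ↦ 1  ≥
A = 0, B = 2/3 ↦ 1  ≥
A = 0, B = 1 ↦ 1  ≥
A = 1/3, B = 0 ↦ 0  <
A = 1/3, B = 1/3 ↦ 0  <
A = 1/3, B = 2/3 ↦ 0  <
A = 1/3, B = 1 ↦ 0  <
A = 2/3, B = 0 ↦ 0  <
A = 2/3, B = 1/3 ↦ 0  <
A = 2/3, B = 2/3 ↦ 0  <
A = 2/3, B = 1 ↦ 0  <
A = 1, B = 0 ↦ 0  <
A = 1, B = 1/3 ↦ 0  <
A = 1, B = 2/3 ↦ 0  <
A = 1, B = 1 ↦ 0  <
So 3 of the 16 assignments meet the threshold.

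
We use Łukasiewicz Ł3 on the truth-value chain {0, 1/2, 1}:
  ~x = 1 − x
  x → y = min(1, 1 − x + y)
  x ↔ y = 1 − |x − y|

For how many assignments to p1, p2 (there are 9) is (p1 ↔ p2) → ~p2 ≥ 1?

p1 = 0, p2 = 0 ↦ 1  ≥
p1 = 0, p2 = 1/2 ↦ 1  ≥
p1 = 0, p2 = 1 ↦ 1  ≥
p1 = 1/2, p2 = 0 ↦ 1  ≥
p1 = 1/2, p2 = 1/2 ↦ 1/2  <
p1 = 1/2, p2 = 1 ↦ 1/2  <
p1 = 1, p2 = 0 ↦ 1  ≥
p1 = 1, p2 = 1/2 ↦ 1  ≥
p1 = 1, p2 = 1 ↦ 0  <
So 6 of the 9 assignments meet the threshold.

6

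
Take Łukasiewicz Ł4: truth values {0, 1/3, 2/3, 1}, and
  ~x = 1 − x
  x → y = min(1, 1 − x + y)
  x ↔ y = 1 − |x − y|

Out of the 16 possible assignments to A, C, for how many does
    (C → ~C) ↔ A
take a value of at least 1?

A = 0, C = 0 ↦ 0  <
A = 0, C = 1/3 ↦ 0  <
A = 0, C = 2/3 ↦ 1/3  <
A = 0, C = 1 ↦ 1  ≥
A = 1/3, C = 0 ↦ 1/3  <
A = 1/3, C = 1/3 ↦ 1/3  <
A = 1/3, C = 2/3 ↦ 2/3  <
A = 1/3, C = 1 ↦ 2/3  <
A = 2/3, C = 0 ↦ 2/3  <
A = 2/3, C = 1/3 ↦ 2/3  <
A = 2/3, C = 2/3 ↦ 1  ≥
A = 2/3, C = 1 ↦ 1/3  <
A = 1, C = 0 ↦ 1  ≥
A = 1, C = 1/3 ↦ 1  ≥
A = 1, C = 2/3 ↦ 2/3  <
A = 1, C = 1 ↦ 0  <
So 4 of the 16 assignments meet the threshold.

4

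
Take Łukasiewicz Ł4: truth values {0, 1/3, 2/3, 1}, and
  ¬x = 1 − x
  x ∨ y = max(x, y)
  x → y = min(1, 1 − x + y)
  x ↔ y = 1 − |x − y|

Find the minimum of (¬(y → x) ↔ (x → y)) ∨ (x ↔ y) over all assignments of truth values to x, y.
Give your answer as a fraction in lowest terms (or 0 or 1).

2/3

Take x = 0, y = 1/3:
y → x = 1/3 → 0 = 2/3
¬(y → x) = ¬2/3 = 1/3
x → y = 0 → 1/3 = 1
¬(y → x) ↔ (x → y) = 1/3 ↔ 1 = 1/3
x ↔ y = 0 ↔ 1/3 = 2/3
(¬(y → x) ↔ (x → y)) ∨ (x ↔ y) = 1/3 ∨ 2/3 = 2/3
No assignment yields a value below 2/3, so this is the minimum.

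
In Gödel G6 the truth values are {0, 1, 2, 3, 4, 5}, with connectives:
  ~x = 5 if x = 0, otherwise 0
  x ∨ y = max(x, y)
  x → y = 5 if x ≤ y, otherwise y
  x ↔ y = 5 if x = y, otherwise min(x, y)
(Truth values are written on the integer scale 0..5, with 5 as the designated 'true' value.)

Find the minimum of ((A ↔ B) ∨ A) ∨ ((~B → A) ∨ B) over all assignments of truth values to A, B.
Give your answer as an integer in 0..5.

1

Take A = 1, B = 0:
A ↔ B = 1 ↔ 0 = 0
(A ↔ B) ∨ A = 0 ∨ 1 = 1
~B = ~0 = 5
~B → A = 5 → 1 = 1
(~B → A) ∨ B = 1 ∨ 0 = 1
((A ↔ B) ∨ A) ∨ ((~B → A) ∨ B) = 1 ∨ 1 = 1
No assignment yields a value below 1, so this is the minimum.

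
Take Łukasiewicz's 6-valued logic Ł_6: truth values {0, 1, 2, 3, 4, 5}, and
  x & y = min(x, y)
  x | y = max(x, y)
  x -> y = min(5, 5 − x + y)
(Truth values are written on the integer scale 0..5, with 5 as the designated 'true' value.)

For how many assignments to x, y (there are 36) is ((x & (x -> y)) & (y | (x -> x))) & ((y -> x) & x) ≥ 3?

12

value 5: 1 assignment (counts)
value 4: 4 assignments (counts)
value 3: 7 assignments (counts)
value 2: 9 assignments
value 1: 8 assignments
value 0: 7 assignments
So 12 of the 36 assignments meet the threshold.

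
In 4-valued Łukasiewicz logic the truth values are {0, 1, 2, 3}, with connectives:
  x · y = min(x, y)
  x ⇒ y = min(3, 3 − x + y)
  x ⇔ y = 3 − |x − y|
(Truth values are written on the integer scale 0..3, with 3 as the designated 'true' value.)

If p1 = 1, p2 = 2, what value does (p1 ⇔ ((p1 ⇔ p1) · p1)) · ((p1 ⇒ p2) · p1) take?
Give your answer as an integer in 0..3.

1

p1 ⇔ p1 = 1 ⇔ 1 = 3
(p1 ⇔ p1) · p1 = 3 · 1 = 1
p1 ⇔ ((p1 ⇔ p1) · p1) = 1 ⇔ 1 = 3
p1 ⇒ p2 = 1 ⇒ 2 = 3
(p1 ⇒ p2) · p1 = 3 · 1 = 1
(p1 ⇔ ((p1 ⇔ p1) · p1)) · ((p1 ⇒ p2) · p1) = 3 · 1 = 1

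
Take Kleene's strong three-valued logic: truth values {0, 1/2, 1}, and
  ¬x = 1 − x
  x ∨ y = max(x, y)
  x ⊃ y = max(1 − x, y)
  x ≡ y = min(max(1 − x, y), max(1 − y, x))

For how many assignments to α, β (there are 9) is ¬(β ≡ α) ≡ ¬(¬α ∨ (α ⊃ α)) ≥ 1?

α = 0, β = 0 ↦ 1  ≥
α = 0, β = 1/2 ↦ 1/2  <
α = 0, β = 1 ↦ 0  <
α = 1/2, β = 0 ↦ 1/2  <
α = 1/2, β = 1/2 ↦ 1/2  <
α = 1/2, β = 1 ↦ 1/2  <
α = 1, β = 0 ↦ 0  <
α = 1, β = 1/2 ↦ 1/2  <
α = 1, β = 1 ↦ 1  ≥
So 2 of the 9 assignments meet the threshold.

2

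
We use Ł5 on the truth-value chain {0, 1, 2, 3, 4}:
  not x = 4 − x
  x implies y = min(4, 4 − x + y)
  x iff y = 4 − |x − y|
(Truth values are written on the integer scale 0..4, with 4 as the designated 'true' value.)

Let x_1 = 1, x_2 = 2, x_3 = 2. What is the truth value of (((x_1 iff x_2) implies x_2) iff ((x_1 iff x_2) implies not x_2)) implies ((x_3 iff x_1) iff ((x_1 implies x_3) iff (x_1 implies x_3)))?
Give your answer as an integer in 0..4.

x_1 iff x_2 = 1 iff 2 = 3
(x_1 iff x_2) implies x_2 = 3 implies 2 = 3
x_1 iff x_2 = 1 iff 2 = 3
not x_2 = not 2 = 2
(x_1 iff x_2) implies not x_2 = 3 implies 2 = 3
((x_1 iff x_2) implies x_2) iff ((x_1 iff x_2) implies not x_2) = 3 iff 3 = 4
x_3 iff x_1 = 2 iff 1 = 3
x_1 implies x_3 = 1 implies 2 = 4
x_1 implies x_3 = 1 implies 2 = 4
(x_1 implies x_3) iff (x_1 implies x_3) = 4 iff 4 = 4
(x_3 iff x_1) iff ((x_1 implies x_3) iff (x_1 implies x_3)) = 3 iff 4 = 3
(((x_1 iff x_2) implies x_2) iff ((x_1 iff x_2) implies not x_2)) implies ((x_3 iff x_1) iff ((x_1 implies x_3) iff (x_1 implies x_3))) = 4 implies 3 = 3

3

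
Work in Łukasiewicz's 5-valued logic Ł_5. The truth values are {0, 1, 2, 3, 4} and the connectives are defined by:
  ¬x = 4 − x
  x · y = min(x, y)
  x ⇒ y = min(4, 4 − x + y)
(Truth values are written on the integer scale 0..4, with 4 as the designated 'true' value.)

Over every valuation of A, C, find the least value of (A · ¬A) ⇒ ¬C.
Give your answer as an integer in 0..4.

2

Take A = 2, C = 4:
¬A = ¬2 = 2
A · ¬A = 2 · 2 = 2
¬C = ¬4 = 0
(A · ¬A) ⇒ ¬C = 2 ⇒ 0 = 2
No assignment yields a value below 2, so this is the minimum.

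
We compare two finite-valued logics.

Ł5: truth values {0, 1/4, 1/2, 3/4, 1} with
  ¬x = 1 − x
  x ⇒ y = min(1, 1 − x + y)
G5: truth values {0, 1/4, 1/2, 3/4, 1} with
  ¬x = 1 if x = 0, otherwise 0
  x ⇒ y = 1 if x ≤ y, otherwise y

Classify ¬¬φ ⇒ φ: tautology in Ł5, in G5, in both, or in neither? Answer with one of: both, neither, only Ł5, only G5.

only Ł5

In Ł5: every assignment gives 1 — tautology.
In G5: at φ = 1/4 the value is 1/4 — not a tautology.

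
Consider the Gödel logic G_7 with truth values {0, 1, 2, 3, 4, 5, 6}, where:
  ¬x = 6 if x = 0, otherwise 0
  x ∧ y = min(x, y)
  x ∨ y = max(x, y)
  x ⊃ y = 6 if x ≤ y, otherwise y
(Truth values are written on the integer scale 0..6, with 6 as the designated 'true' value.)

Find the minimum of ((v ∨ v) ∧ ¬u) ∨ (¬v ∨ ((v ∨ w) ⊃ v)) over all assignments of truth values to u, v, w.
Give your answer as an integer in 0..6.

1

Take u = 0, v = 1, w = 2:
v ∨ v = 1 ∨ 1 = 1
¬u = ¬0 = 6
(v ∨ v) ∧ ¬u = 1 ∧ 6 = 1
¬v = ¬1 = 0
v ∨ w = 1 ∨ 2 = 2
(v ∨ w) ⊃ v = 2 ⊃ 1 = 1
¬v ∨ ((v ∨ w) ⊃ v) = 0 ∨ 1 = 1
((v ∨ v) ∧ ¬u) ∨ (¬v ∨ ((v ∨ w) ⊃ v)) = 1 ∨ 1 = 1
No assignment yields a value below 1, so this is the minimum.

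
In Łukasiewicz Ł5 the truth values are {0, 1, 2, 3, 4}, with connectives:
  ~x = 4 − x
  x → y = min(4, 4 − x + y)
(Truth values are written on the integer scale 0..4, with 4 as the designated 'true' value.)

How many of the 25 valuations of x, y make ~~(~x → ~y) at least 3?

19

value 4: 15 assignments (counts)
value 3: 4 assignments (counts)
value 2: 3 assignments
value 1: 2 assignments
value 0: 1 assignment
So 19 of the 25 assignments meet the threshold.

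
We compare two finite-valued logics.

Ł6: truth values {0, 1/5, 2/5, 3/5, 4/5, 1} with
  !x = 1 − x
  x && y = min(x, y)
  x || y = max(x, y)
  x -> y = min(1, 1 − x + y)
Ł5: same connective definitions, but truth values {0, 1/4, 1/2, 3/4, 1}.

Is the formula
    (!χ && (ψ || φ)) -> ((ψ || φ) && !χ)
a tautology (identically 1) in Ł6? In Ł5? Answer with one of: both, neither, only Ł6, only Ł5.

In Ł6: every assignment gives 1 — tautology.
In Ł5: every assignment gives 1 — tautology.

both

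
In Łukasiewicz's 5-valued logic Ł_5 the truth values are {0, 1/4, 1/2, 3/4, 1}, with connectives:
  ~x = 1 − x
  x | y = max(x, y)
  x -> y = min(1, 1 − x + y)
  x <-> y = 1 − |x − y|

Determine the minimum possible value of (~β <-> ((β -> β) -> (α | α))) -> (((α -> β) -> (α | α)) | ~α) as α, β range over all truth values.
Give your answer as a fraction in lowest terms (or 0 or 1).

1/2

Take α = 1/2, β = 1/2:
~β = ~1/2 = 1/2
β -> β = 1/2 -> 1/2 = 1
α | α = 1/2 | 1/2 = 1/2
(β -> β) -> (α | α) = 1 -> 1/2 = 1/2
~β <-> ((β -> β) -> (α | α)) = 1/2 <-> 1/2 = 1
α -> β = 1/2 -> 1/2 = 1
α | α = 1/2 | 1/2 = 1/2
(α -> β) -> (α | α) = 1 -> 1/2 = 1/2
~α = ~1/2 = 1/2
((α -> β) -> (α | α)) | ~α = 1/2 | 1/2 = 1/2
(~β <-> ((β -> β) -> (α | α))) -> (((α -> β) -> (α | α)) | ~α) = 1 -> 1/2 = 1/2
No assignment yields a value below 1/2, so this is the minimum.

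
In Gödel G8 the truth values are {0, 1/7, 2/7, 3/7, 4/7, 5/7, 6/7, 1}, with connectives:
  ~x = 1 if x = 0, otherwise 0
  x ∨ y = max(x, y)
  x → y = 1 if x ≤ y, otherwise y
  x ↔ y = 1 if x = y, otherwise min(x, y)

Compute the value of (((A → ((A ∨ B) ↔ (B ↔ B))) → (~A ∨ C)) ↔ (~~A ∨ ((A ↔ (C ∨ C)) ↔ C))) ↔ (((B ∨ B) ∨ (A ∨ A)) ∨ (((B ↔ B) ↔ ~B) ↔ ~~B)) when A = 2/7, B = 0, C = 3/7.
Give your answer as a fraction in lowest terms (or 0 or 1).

A ∨ B = 2/7 ∨ 0 = 2/7
B ↔ B = 0 ↔ 0 = 1
(A ∨ B) ↔ (B ↔ B) = 2/7 ↔ 1 = 2/7
A → ((A ∨ B) ↔ (B ↔ B)) = 2/7 → 2/7 = 1
~A = ~2/7 = 0
~A ∨ C = 0 ∨ 3/7 = 3/7
(A → ((A ∨ B) ↔ (B ↔ B))) → (~A ∨ C) = 1 → 3/7 = 3/7
~A = ~2/7 = 0
~~A = ~0 = 1
C ∨ C = 3/7 ∨ 3/7 = 3/7
A ↔ (C ∨ C) = 2/7 ↔ 3/7 = 2/7
(A ↔ (C ∨ C)) ↔ C = 2/7 ↔ 3/7 = 2/7
~~A ∨ ((A ↔ (C ∨ C)) ↔ C) = 1 ∨ 2/7 = 1
((A → ((A ∨ B) ↔ (B ↔ B))) → (~A ∨ C)) ↔ (~~A ∨ ((A ↔ (C ∨ C)) ↔ C)) = 3/7 ↔ 1 = 3/7
B ∨ B = 0 ∨ 0 = 0
A ∨ A = 2/7 ∨ 2/7 = 2/7
(B ∨ B) ∨ (A ∨ A) = 0 ∨ 2/7 = 2/7
B ↔ B = 0 ↔ 0 = 1
~B = ~0 = 1
(B ↔ B) ↔ ~B = 1 ↔ 1 = 1
~B = ~0 = 1
~~B = ~1 = 0
((B ↔ B) ↔ ~B) ↔ ~~B = 1 ↔ 0 = 0
((B ∨ B) ∨ (A ∨ A)) ∨ (((B ↔ B) ↔ ~B) ↔ ~~B) = 2/7 ∨ 0 = 2/7
(((A → ((A ∨ B) ↔ (B ↔ B))) → (~A ∨ C)) ↔ (~~A ∨ ((A ↔ (C ∨ C)) ↔ C))) ↔ (((B ∨ B) ∨ (A ∨ A)) ∨ (((B ↔ B) ↔ ~B) ↔ ~~B)) = 3/7 ↔ 2/7 = 2/7

2/7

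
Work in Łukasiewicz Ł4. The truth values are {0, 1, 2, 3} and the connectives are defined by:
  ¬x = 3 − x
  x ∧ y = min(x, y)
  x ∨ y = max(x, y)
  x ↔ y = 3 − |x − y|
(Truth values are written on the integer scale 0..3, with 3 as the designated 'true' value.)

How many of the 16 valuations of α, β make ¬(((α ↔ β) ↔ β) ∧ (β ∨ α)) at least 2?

α = 0, β = 0 ↦ 3  ≥
α = 0, β = 1 ↦ 2  ≥
α = 0, β = 2 ↦ 1  <
α = 0, β = 3 ↦ 3  ≥
α = 1, β = 0 ↦ 2  ≥
α = 1, β = 1 ↦ 2  ≥
α = 1, β = 2 ↦ 1  <
α = 1, β = 3 ↦ 2  ≥
α = 2, β = 0 ↦ 1  <
α = 2, β = 1 ↦ 1  <
α = 2, β = 2 ↦ 1  <
α = 2, β = 3 ↦ 1  <
α = 3, β = 0 ↦ 0  <
α = 3, β = 1 ↦ 0  <
α = 3, β = 2 ↦ 0  <
α = 3, β = 3 ↦ 0  <
So 6 of the 16 assignments meet the threshold.

6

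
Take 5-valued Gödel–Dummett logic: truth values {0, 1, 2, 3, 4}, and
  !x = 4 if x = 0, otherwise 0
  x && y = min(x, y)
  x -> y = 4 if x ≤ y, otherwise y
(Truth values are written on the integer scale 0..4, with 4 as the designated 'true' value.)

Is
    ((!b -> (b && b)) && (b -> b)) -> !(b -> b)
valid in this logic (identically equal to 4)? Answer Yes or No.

Counterexample: take b = 1.
!b = !1 = 0
b && b = 1 && 1 = 1
!b -> (b && b) = 0 -> 1 = 4
b -> b = 1 -> 1 = 4
(!b -> (b && b)) && (b -> b) = 4 && 4 = 4
b -> b = 1 -> 1 = 4
!(b -> b) = !4 = 0
((!b -> (b && b)) && (b -> b)) -> !(b -> b) = 4 -> 0 = 0
This gives 0 ≠ 4.

No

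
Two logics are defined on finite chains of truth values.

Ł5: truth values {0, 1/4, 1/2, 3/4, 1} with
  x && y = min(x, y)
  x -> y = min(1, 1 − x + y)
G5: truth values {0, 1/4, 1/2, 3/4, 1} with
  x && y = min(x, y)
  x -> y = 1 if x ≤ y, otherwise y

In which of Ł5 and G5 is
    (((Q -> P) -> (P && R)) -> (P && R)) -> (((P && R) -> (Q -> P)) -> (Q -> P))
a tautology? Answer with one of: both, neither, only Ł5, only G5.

only Ł5

In Ł5: every assignment gives 1 — tautology.
In G5: at P = 1/4, Q = 1/2, R = 0 the value is 1/4 — not a tautology.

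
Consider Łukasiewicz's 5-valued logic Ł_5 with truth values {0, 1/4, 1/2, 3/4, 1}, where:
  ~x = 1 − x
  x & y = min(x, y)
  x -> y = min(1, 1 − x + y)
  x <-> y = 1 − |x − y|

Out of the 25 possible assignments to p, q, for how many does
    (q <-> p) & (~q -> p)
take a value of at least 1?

value 1: 3 assignments (counts)
value 3/4: 6 assignments
value 1/2: 7 assignments
value 1/4: 6 assignments
value 0: 3 assignments
So 3 of the 25 assignments meet the threshold.

3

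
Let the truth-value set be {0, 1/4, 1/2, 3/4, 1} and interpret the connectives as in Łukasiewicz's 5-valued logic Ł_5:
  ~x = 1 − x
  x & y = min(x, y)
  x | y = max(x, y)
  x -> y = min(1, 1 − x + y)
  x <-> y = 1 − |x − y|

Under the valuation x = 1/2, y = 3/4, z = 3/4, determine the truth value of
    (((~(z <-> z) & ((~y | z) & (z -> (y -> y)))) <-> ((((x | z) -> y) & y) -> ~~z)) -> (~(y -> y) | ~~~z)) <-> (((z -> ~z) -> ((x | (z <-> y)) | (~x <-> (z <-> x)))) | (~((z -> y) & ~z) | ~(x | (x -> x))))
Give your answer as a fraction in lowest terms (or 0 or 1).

1

z <-> z = 3/4 <-> 3/4 = 1
~(z <-> z) = ~1 = 0
~y = ~3/4 = 1/4
~y | z = 1/4 | 3/4 = 3/4
y -> y = 3/4 -> 3/4 = 1
z -> (y -> y) = 3/4 -> 1 = 1
(~y | z) & (z -> (y -> y)) = 3/4 & 1 = 3/4
~(z <-> z) & ((~y | z) & (z -> (y -> y))) = 0 & 3/4 = 0
x | z = 1/2 | 3/4 = 3/4
(x | z) -> y = 3/4 -> 3/4 = 1
((x | z) -> y) & y = 1 & 3/4 = 3/4
~z = ~3/4 = 1/4
~~z = ~1/4 = 3/4
(((x | z) -> y) & y) -> ~~z = 3/4 -> 3/4 = 1
(~(z <-> z) & ((~y | z) & (z -> (y -> y)))) <-> ((((x | z) -> y) & y) -> ~~z) = 0 <-> 1 = 0
y -> y = 3/4 -> 3/4 = 1
~(y -> y) = ~1 = 0
~z = ~3/4 = 1/4
~~z = ~1/4 = 3/4
~~~z = ~3/4 = 1/4
~(y -> y) | ~~~z = 0 | 1/4 = 1/4
((~(z <-> z) & ((~y | z) & (z -> (y -> y)))) <-> ((((x | z) -> y) & y) -> ~~z)) -> (~(y -> y) | ~~~z) = 0 -> 1/4 = 1
~z = ~3/4 = 1/4
z -> ~z = 3/4 -> 1/4 = 1/2
z <-> y = 3/4 <-> 3/4 = 1
x | (z <-> y) = 1/2 | 1 = 1
~x = ~1/2 = 1/2
z <-> x = 3/4 <-> 1/2 = 3/4
~x <-> (z <-> x) = 1/2 <-> 3/4 = 3/4
(x | (z <-> y)) | (~x <-> (z <-> x)) = 1 | 3/4 = 1
(z -> ~z) -> ((x | (z <-> y)) | (~x <-> (z <-> x))) = 1/2 -> 1 = 1
z -> y = 3/4 -> 3/4 = 1
~z = ~3/4 = 1/4
(z -> y) & ~z = 1 & 1/4 = 1/4
~((z -> y) & ~z) = ~1/4 = 3/4
x -> x = 1/2 -> 1/2 = 1
x | (x -> x) = 1/2 | 1 = 1
~(x | (x -> x)) = ~1 = 0
~((z -> y) & ~z) | ~(x | (x -> x)) = 3/4 | 0 = 3/4
((z -> ~z) -> ((x | (z <-> y)) | (~x <-> (z <-> x)))) | (~((z -> y) & ~z) | ~(x | (x -> x))) = 1 | 3/4 = 1
(((~(z <-> z) & ((~y | z) & (z -> (y -> y)))) <-> ((((x | z) -> y) & y) -> ~~z)) -> (~(y -> y) | ~~~z)) <-> (((z -> ~z) -> ((x | (z <-> y)) | (~x <-> (z <-> x)))) | (~((z -> y) & ~z) | ~(x | (x -> x)))) = 1 <-> 1 = 1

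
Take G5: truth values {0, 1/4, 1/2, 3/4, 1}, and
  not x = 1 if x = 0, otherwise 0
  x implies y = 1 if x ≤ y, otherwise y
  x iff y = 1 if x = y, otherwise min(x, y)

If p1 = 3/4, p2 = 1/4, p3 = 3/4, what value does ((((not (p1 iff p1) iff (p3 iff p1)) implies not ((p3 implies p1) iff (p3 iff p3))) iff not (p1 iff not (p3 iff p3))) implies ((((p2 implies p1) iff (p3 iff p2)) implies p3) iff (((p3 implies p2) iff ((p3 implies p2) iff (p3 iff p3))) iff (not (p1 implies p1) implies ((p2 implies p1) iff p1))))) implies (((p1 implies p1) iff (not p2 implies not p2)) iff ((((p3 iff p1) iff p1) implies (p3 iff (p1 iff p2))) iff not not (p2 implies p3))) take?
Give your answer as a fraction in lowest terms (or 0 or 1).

1/4

p1 iff p1 = 3/4 iff 3/4 = 1
not (p1 iff p1) = not 1 = 0
p3 iff p1 = 3/4 iff 3/4 = 1
not (p1 iff p1) iff (p3 iff p1) = 0 iff 1 = 0
p3 implies p1 = 3/4 implies 3/4 = 1
p3 iff p3 = 3/4 iff 3/4 = 1
(p3 implies p1) iff (p3 iff p3) = 1 iff 1 = 1
not ((p3 implies p1) iff (p3 iff p3)) = not 1 = 0
(not (p1 iff p1) iff (p3 iff p1)) implies not ((p3 implies p1) iff (p3 iff p3)) = 0 implies 0 = 1
p3 iff p3 = 3/4 iff 3/4 = 1
not (p3 iff p3) = not 1 = 0
p1 iff not (p3 iff p3) = 3/4 iff 0 = 0
not (p1 iff not (p3 iff p3)) = not 0 = 1
((not (p1 iff p1) iff (p3 iff p1)) implies not ((p3 implies p1) iff (p3 iff p3))) iff not (p1 iff not (p3 iff p3)) = 1 iff 1 = 1
p2 implies p1 = 1/4 implies 3/4 = 1
p3 iff p2 = 3/4 iff 1/4 = 1/4
(p2 implies p1) iff (p3 iff p2) = 1 iff 1/4 = 1/4
((p2 implies p1) iff (p3 iff p2)) implies p3 = 1/4 implies 3/4 = 1
p3 implies p2 = 3/4 implies 1/4 = 1/4
p3 implies p2 = 3/4 implies 1/4 = 1/4
p3 iff p3 = 3/4 iff 3/4 = 1
(p3 implies p2) iff (p3 iff p3) = 1/4 iff 1 = 1/4
(p3 implies p2) iff ((p3 implies p2) iff (p3 iff p3)) = 1/4 iff 1/4 = 1
p1 implies p1 = 3/4 implies 3/4 = 1
not (p1 implies p1) = not 1 = 0
p2 implies p1 = 1/4 implies 3/4 = 1
(p2 implies p1) iff p1 = 1 iff 3/4 = 3/4
not (p1 implies p1) implies ((p2 implies p1) iff p1) = 0 implies 3/4 = 1
((p3 implies p2) iff ((p3 implies p2) iff (p3 iff p3))) iff (not (p1 implies p1) implies ((p2 implies p1) iff p1)) = 1 iff 1 = 1
(((p2 implies p1) iff (p3 iff p2)) implies p3) iff (((p3 implies p2) iff ((p3 implies p2) iff (p3 iff p3))) iff (not (p1 implies p1) implies ((p2 implies p1) iff p1))) = 1 iff 1 = 1
(((not (p1 iff p1) iff (p3 iff p1)) implies not ((p3 implies p1) iff (p3 iff p3))) iff not (p1 iff not (p3 iff p3))) implies ((((p2 implies p1) iff (p3 iff p2)) implies p3) iff (((p3 implies p2) iff ((p3 implies p2) iff (p3 iff p3))) iff (not (p1 implies p1) implies ((p2 implies p1) iff p1)))) = 1 implies 1 = 1
p1 implies p1 = 3/4 implies 3/4 = 1
not p2 = not 1/4 = 0
not p2 = not 1/4 = 0
not p2 implies not p2 = 0 implies 0 = 1
(p1 implies p1) iff (not p2 implies not p2) = 1 iff 1 = 1
p3 iff p1 = 3/4 iff 3/4 = 1
(p3 iff p1) iff p1 = 1 iff 3/4 = 3/4
p1 iff p2 = 3/4 iff 1/4 = 1/4
p3 iff (p1 iff p2) = 3/4 iff 1/4 = 1/4
((p3 iff p1) iff p1) implies (p3 iff (p1 iff p2)) = 3/4 implies 1/4 = 1/4
p2 implies p3 = 1/4 implies 3/4 = 1
not (p2 implies p3) = not 1 = 0
not not (p2 implies p3) = not 0 = 1
(((p3 iff p1) iff p1) implies (p3 iff (p1 iff p2))) iff not not (p2 implies p3) = 1/4 iff 1 = 1/4
((p1 implies p1) iff (not p2 implies not p2)) iff ((((p3 iff p1) iff p1) implies (p3 iff (p1 iff p2))) iff not not (p2 implies p3)) = 1 iff 1/4 = 1/4
((((not (p1 iff p1) iff (p3 iff p1)) implies not ((p3 implies p1) iff (p3 iff p3))) iff not (p1 iff not (p3 iff p3))) implies ((((p2 implies p1) iff (p3 iff p2)) implies p3) iff (((p3 implies p2) iff ((p3 implies p2) iff (p3 iff p3))) iff (not (p1 implies p1) implies ((p2 implies p1) iff p1))))) implies (((p1 implies p1) iff (not p2 implies not p2)) iff ((((p3 iff p1) iff p1) implies (p3 iff (p1 iff p2))) iff not not (p2 implies p3))) = 1 implies 1/4 = 1/4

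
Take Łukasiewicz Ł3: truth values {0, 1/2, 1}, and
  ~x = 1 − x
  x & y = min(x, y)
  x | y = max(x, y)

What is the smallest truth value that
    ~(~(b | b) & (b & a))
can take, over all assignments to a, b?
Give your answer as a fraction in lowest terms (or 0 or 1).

Take a = 1/2, b = 1/2:
b | b = 1/2 | 1/2 = 1/2
~(b | b) = ~1/2 = 1/2
b & a = 1/2 & 1/2 = 1/2
~(b | b) & (b & a) = 1/2 & 1/2 = 1/2
~(~(b | b) & (b & a)) = ~1/2 = 1/2
No assignment yields a value below 1/2, so this is the minimum.

1/2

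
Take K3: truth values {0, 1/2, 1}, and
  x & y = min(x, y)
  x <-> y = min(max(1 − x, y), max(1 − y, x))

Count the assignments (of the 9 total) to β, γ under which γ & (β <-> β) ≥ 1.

β = 0, γ = 0 ↦ 0  <
β = 0, γ = 1/2 ↦ 1/2  <
β = 0, γ = 1 ↦ 1  ≥
β = 1/2, γ = 0 ↦ 0  <
β = 1/2, γ = 1/2 ↦ 1/2  <
β = 1/2, γ = 1 ↦ 1/2  <
β = 1, γ = 0 ↦ 0  <
β = 1, γ = 1/2 ↦ 1/2  <
β = 1, γ = 1 ↦ 1  ≥
So 2 of the 9 assignments meet the threshold.

2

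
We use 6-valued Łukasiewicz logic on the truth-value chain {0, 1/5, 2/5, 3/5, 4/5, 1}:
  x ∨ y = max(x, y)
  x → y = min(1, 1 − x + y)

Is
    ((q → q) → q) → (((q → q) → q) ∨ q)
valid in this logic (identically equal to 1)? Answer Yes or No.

q = 0 ↦ 1
q = 1/5 ↦ 1
q = 2/5 ↦ 1
q = 3/5 ↦ 1
q = 4/5 ↦ 1
q = 1 ↦ 1
Every assignment gives a value ≥ 1.

Yes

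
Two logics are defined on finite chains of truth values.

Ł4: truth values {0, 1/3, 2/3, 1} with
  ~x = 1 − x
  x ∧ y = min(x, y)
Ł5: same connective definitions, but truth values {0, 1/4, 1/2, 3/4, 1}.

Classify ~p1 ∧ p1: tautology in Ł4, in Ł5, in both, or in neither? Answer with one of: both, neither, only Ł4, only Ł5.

neither

In Ł4: at p1 = 0 the value is 0 — not a tautology.
In Ł5: at p1 = 0 the value is 0 — not a tautology.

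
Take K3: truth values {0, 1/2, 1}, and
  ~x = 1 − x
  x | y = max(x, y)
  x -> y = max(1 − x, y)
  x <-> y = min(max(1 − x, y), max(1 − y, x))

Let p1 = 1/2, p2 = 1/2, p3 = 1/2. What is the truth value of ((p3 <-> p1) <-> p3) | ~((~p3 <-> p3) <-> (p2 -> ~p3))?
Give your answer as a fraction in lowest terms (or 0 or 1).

p3 <-> p1 = 1/2 <-> 1/2 = 1/2
(p3 <-> p1) <-> p3 = 1/2 <-> 1/2 = 1/2
~p3 = ~1/2 = 1/2
~p3 <-> p3 = 1/2 <-> 1/2 = 1/2
~p3 = ~1/2 = 1/2
p2 -> ~p3 = 1/2 -> 1/2 = 1/2
(~p3 <-> p3) <-> (p2 -> ~p3) = 1/2 <-> 1/2 = 1/2
~((~p3 <-> p3) <-> (p2 -> ~p3)) = ~1/2 = 1/2
((p3 <-> p1) <-> p3) | ~((~p3 <-> p3) <-> (p2 -> ~p3)) = 1/2 | 1/2 = 1/2

1/2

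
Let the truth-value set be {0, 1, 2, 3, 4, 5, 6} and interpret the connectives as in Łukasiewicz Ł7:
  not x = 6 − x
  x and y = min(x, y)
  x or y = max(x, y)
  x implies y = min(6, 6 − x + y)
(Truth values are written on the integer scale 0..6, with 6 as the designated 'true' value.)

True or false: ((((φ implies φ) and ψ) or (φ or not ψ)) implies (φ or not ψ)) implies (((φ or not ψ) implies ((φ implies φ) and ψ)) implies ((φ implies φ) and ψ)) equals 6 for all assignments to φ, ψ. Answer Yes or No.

Counterexample: take φ = 0, ψ = 1.
φ implies φ = 0 implies 0 = 6
(φ implies φ) and ψ = 6 and 1 = 1
not ψ = not 1 = 5
φ or not ψ = 0 or 5 = 5
((φ implies φ) and ψ) or (φ or not ψ) = 1 or 5 = 5
not ψ = not 1 = 5
φ or not ψ = 0 or 5 = 5
(((φ implies φ) and ψ) or (φ or not ψ)) implies (φ or not ψ) = 5 implies 5 = 6
not ψ = not 1 = 5
φ or not ψ = 0 or 5 = 5
φ implies φ = 0 implies 0 = 6
(φ implies φ) and ψ = 6 and 1 = 1
(φ or not ψ) implies ((φ implies φ) and ψ) = 5 implies 1 = 2
φ implies φ = 0 implies 0 = 6
(φ implies φ) and ψ = 6 and 1 = 1
((φ or not ψ) implies ((φ implies φ) and ψ)) implies ((φ implies φ) and ψ) = 2 implies 1 = 5
((((φ implies φ) and ψ) or (φ or not ψ)) implies (φ or not ψ)) implies (((φ or not ψ) implies ((φ implies φ) and ψ)) implies ((φ implies φ) and ψ)) = 6 implies 5 = 5
This gives 5 ≠ 6.

No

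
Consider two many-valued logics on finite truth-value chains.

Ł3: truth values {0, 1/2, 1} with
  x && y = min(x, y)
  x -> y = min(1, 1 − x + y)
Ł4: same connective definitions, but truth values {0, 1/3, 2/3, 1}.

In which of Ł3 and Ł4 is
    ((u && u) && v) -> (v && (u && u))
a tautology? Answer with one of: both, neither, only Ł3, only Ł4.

In Ł3: every assignment gives 1 — tautology.
In Ł4: every assignment gives 1 — tautology.

both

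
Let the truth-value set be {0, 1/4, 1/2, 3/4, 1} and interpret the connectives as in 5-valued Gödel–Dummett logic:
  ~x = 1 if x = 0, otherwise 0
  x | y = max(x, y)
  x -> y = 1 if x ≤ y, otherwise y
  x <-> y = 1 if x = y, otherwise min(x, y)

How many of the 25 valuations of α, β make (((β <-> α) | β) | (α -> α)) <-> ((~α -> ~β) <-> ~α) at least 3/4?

value 1: 1 assignment (counts)
value 0: 24 assignments
So 1 of the 25 assignments meets the threshold.

1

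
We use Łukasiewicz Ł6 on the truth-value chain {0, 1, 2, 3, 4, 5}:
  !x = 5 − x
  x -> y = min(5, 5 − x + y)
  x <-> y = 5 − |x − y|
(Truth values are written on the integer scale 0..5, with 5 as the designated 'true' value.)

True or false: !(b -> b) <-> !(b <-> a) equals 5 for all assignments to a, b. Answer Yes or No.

No

Counterexample: take a = 0, b = 1.
b -> b = 1 -> 1 = 5
!(b -> b) = !5 = 0
b <-> a = 1 <-> 0 = 4
!(b <-> a) = !4 = 1
!(b -> b) <-> !(b <-> a) = 0 <-> 1 = 4
This gives 4 ≠ 5.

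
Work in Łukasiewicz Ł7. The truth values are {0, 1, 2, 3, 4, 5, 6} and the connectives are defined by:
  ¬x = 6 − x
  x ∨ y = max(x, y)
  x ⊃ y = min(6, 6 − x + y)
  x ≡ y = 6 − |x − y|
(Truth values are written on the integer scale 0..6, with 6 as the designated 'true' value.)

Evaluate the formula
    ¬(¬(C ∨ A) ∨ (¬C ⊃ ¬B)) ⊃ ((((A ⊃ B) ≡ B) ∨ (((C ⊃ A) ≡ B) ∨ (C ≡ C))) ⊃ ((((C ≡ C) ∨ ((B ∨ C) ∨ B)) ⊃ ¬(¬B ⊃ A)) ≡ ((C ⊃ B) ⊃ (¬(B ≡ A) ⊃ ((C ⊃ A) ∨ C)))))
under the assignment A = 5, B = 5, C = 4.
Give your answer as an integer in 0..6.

5

C ∨ A = 4 ∨ 5 = 5
¬(C ∨ A) = ¬5 = 1
¬C = ¬4 = 2
¬B = ¬5 = 1
¬C ⊃ ¬B = 2 ⊃ 1 = 5
¬(C ∨ A) ∨ (¬C ⊃ ¬B) = 1 ∨ 5 = 5
¬(¬(C ∨ A) ∨ (¬C ⊃ ¬B)) = ¬5 = 1
A ⊃ B = 5 ⊃ 5 = 6
(A ⊃ B) ≡ B = 6 ≡ 5 = 5
C ⊃ A = 4 ⊃ 5 = 6
(C ⊃ A) ≡ B = 6 ≡ 5 = 5
C ≡ C = 4 ≡ 4 = 6
((C ⊃ A) ≡ B) ∨ (C ≡ C) = 5 ∨ 6 = 6
((A ⊃ B) ≡ B) ∨ (((C ⊃ A) ≡ B) ∨ (C ≡ C)) = 5 ∨ 6 = 6
C ≡ C = 4 ≡ 4 = 6
B ∨ C = 5 ∨ 4 = 5
(B ∨ C) ∨ B = 5 ∨ 5 = 5
(C ≡ C) ∨ ((B ∨ C) ∨ B) = 6 ∨ 5 = 6
¬B = ¬5 = 1
¬B ⊃ A = 1 ⊃ 5 = 6
¬(¬B ⊃ A) = ¬6 = 0
((C ≡ C) ∨ ((B ∨ C) ∨ B)) ⊃ ¬(¬B ⊃ A) = 6 ⊃ 0 = 0
C ⊃ B = 4 ⊃ 5 = 6
B ≡ A = 5 ≡ 5 = 6
¬(B ≡ A) = ¬6 = 0
C ⊃ A = 4 ⊃ 5 = 6
(C ⊃ A) ∨ C = 6 ∨ 4 = 6
¬(B ≡ A) ⊃ ((C ⊃ A) ∨ C) = 0 ⊃ 6 = 6
(C ⊃ B) ⊃ (¬(B ≡ A) ⊃ ((C ⊃ A) ∨ C)) = 6 ⊃ 6 = 6
(((C ≡ C) ∨ ((B ∨ C) ∨ B)) ⊃ ¬(¬B ⊃ A)) ≡ ((C ⊃ B) ⊃ (¬(B ≡ A) ⊃ ((C ⊃ A) ∨ C))) = 0 ≡ 6 = 0
(((A ⊃ B) ≡ B) ∨ (((C ⊃ A) ≡ B) ∨ (C ≡ C))) ⊃ ((((C ≡ C) ∨ ((B ∨ C) ∨ B)) ⊃ ¬(¬B ⊃ A)) ≡ ((C ⊃ B) ⊃ (¬(B ≡ A) ⊃ ((C ⊃ A) ∨ C)))) = 6 ⊃ 0 = 0
¬(¬(C ∨ A) ∨ (¬C ⊃ ¬B)) ⊃ ((((A ⊃ B) ≡ B) ∨ (((C ⊃ A) ≡ B) ∨ (C ≡ C))) ⊃ ((((C ≡ C) ∨ ((B ∨ C) ∨ B)) ⊃ ¬(¬B ⊃ A)) ≡ ((C ⊃ B) ⊃ (¬(B ≡ A) ⊃ ((C ⊃ A) ∨ C))))) = 1 ⊃ 0 = 5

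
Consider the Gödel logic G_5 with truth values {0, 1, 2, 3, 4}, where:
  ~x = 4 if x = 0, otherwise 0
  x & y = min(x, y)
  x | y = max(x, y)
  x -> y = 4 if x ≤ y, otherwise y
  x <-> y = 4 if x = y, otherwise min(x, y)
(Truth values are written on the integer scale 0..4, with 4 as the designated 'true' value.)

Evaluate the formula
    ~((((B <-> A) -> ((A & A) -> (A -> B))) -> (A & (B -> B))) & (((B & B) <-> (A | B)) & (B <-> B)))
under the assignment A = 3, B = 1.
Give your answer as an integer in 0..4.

B <-> A = 1 <-> 3 = 1
A & A = 3 & 3 = 3
A -> B = 3 -> 1 = 1
(A & A) -> (A -> B) = 3 -> 1 = 1
(B <-> A) -> ((A & A) -> (A -> B)) = 1 -> 1 = 4
B -> B = 1 -> 1 = 4
A & (B -> B) = 3 & 4 = 3
((B <-> A) -> ((A & A) -> (A -> B))) -> (A & (B -> B)) = 4 -> 3 = 3
B & B = 1 & 1 = 1
A | B = 3 | 1 = 3
(B & B) <-> (A | B) = 1 <-> 3 = 1
B <-> B = 1 <-> 1 = 4
((B & B) <-> (A | B)) & (B <-> B) = 1 & 4 = 1
(((B <-> A) -> ((A & A) -> (A -> B))) -> (A & (B -> B))) & (((B & B) <-> (A | B)) & (B <-> B)) = 3 & 1 = 1
~((((B <-> A) -> ((A & A) -> (A -> B))) -> (A & (B -> B))) & (((B & B) <-> (A | B)) & (B <-> B))) = ~1 = 0

0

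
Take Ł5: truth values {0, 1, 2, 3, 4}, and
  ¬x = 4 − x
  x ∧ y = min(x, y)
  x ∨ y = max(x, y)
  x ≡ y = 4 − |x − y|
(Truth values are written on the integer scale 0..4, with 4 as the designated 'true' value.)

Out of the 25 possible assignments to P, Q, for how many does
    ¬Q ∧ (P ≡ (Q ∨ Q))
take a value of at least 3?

5

value 4: 1 assignment (counts)
value 3: 4 assignments (counts)
value 2: 7 assignments
value 1: 7 assignments
value 0: 6 assignments
So 5 of the 25 assignments meet the threshold.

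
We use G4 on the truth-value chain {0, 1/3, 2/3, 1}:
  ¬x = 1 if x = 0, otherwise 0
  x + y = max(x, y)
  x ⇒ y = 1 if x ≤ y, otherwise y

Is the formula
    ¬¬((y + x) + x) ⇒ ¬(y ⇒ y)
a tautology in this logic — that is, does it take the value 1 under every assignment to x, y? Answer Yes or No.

Counterexample: take x = 0, y = 1/3.
y + x = 1/3 + 0 = 1/3
(y + x) + x = 1/3 + 0 = 1/3
¬((y + x) + x) = ¬1/3 = 0
¬¬((y + x) + x) = ¬0 = 1
y ⇒ y = 1/3 ⇒ 1/3 = 1
¬(y ⇒ y) = ¬1 = 0
¬¬((y + x) + x) ⇒ ¬(y ⇒ y) = 1 ⇒ 0 = 0
This gives 0 ≠ 1.

No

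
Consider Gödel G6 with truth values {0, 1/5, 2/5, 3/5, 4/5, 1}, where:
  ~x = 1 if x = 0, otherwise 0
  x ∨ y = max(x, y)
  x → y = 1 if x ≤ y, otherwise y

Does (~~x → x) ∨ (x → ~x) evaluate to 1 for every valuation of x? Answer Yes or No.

No

Counterexample: take x = 1/5.
~x = ~1/5 = 0
~~x = ~0 = 1
~~x → x = 1 → 1/5 = 1/5
~x = ~1/5 = 0
x → ~x = 1/5 → 0 = 0
(~~x → x) ∨ (x → ~x) = 1/5 ∨ 0 = 1/5
This gives 1/5 ≠ 1.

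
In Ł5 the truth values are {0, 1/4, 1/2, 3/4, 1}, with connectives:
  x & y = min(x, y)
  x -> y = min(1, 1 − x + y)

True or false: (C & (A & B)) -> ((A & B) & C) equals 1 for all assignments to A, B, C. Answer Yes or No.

At A = 1/2, B = 1/2, C = 1, for instance:
A & B = 1/2 & 1/2 = 1/2
C & (A & B) = 1 & 1/2 = 1/2
(A & B) & C = 1/2 & 1 = 1/2
(C & (A & B)) -> ((A & B) & C) = 1/2 -> 1/2 = 1
and checking the remaining 124 assignments likewise gives ≥ 1 in every case.

Yes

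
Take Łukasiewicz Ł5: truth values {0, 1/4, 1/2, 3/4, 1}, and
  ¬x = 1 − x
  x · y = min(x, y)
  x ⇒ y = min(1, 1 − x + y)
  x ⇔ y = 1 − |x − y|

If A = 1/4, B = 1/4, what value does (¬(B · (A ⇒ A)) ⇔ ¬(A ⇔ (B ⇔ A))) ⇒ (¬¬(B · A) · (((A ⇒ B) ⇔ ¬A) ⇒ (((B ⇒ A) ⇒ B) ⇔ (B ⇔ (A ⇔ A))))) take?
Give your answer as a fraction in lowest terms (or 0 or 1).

1/4

A ⇒ A = 1/4 ⇒ 1/4 = 1
B · (A ⇒ A) = 1/4 · 1 = 1/4
¬(B · (A ⇒ A)) = ¬1/4 = 3/4
B ⇔ A = 1/4 ⇔ 1/4 = 1
A ⇔ (B ⇔ A) = 1/4 ⇔ 1 = 1/4
¬(A ⇔ (B ⇔ A)) = ¬1/4 = 3/4
¬(B · (A ⇒ A)) ⇔ ¬(A ⇔ (B ⇔ A)) = 3/4 ⇔ 3/4 = 1
B · A = 1/4 · 1/4 = 1/4
¬(B · A) = ¬1/4 = 3/4
¬¬(B · A) = ¬3/4 = 1/4
A ⇒ B = 1/4 ⇒ 1/4 = 1
¬A = ¬1/4 = 3/4
(A ⇒ B) ⇔ ¬A = 1 ⇔ 3/4 = 3/4
B ⇒ A = 1/4 ⇒ 1/4 = 1
(B ⇒ A) ⇒ B = 1 ⇒ 1/4 = 1/4
A ⇔ A = 1/4 ⇔ 1/4 = 1
B ⇔ (A ⇔ A) = 1/4 ⇔ 1 = 1/4
((B ⇒ A) ⇒ B) ⇔ (B ⇔ (A ⇔ A)) = 1/4 ⇔ 1/4 = 1
((A ⇒ B) ⇔ ¬A) ⇒ (((B ⇒ A) ⇒ B) ⇔ (B ⇔ (A ⇔ A))) = 3/4 ⇒ 1 = 1
¬¬(B · A) · (((A ⇒ B) ⇔ ¬A) ⇒ (((B ⇒ A) ⇒ B) ⇔ (B ⇔ (A ⇔ A)))) = 1/4 · 1 = 1/4
(¬(B · (A ⇒ A)) ⇔ ¬(A ⇔ (B ⇔ A))) ⇒ (¬¬(B · A) · (((A ⇒ B) ⇔ ¬A) ⇒ (((B ⇒ A) ⇒ B) ⇔ (B ⇔ (A ⇔ A))))) = 1 ⇒ 1/4 = 1/4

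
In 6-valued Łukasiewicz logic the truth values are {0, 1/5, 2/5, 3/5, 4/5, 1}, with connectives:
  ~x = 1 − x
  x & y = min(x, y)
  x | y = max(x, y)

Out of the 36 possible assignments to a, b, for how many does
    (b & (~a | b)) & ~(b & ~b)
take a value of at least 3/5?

18

value 1: 6 assignments (counts)
value 4/5: 6 assignments (counts)
value 3/5: 6 assignments (counts)
value 2/5: 6 assignments
value 1/5: 6 assignments
value 0: 6 assignments
So 18 of the 36 assignments meet the threshold.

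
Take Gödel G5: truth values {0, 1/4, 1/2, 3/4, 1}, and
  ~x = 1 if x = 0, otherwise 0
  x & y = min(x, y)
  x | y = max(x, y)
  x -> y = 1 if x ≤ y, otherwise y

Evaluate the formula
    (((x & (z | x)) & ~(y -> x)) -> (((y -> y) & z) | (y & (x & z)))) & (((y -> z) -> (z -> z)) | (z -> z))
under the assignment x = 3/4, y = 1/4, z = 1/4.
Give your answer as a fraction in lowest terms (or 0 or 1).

z | x = 1/4 | 3/4 = 3/4
x & (z | x) = 3/4 & 3/4 = 3/4
y -> x = 1/4 -> 3/4 = 1
~(y -> x) = ~1 = 0
(x & (z | x)) & ~(y -> x) = 3/4 & 0 = 0
y -> y = 1/4 -> 1/4 = 1
(y -> y) & z = 1 & 1/4 = 1/4
x & z = 3/4 & 1/4 = 1/4
y & (x & z) = 1/4 & 1/4 = 1/4
((y -> y) & z) | (y & (x & z)) = 1/4 | 1/4 = 1/4
((x & (z | x)) & ~(y -> x)) -> (((y -> y) & z) | (y & (x & z))) = 0 -> 1/4 = 1
y -> z = 1/4 -> 1/4 = 1
z -> z = 1/4 -> 1/4 = 1
(y -> z) -> (z -> z) = 1 -> 1 = 1
z -> z = 1/4 -> 1/4 = 1
((y -> z) -> (z -> z)) | (z -> z) = 1 | 1 = 1
(((x & (z | x)) & ~(y -> x)) -> (((y -> y) & z) | (y & (x & z)))) & (((y -> z) -> (z -> z)) | (z -> z)) = 1 & 1 = 1

1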